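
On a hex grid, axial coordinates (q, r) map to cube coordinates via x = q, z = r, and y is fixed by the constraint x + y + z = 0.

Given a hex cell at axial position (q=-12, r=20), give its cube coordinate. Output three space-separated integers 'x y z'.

Answer: -12 -8 20

Derivation:
x = q = -12
z = r = 20
y = -x - z = -(-12) - (20) = -8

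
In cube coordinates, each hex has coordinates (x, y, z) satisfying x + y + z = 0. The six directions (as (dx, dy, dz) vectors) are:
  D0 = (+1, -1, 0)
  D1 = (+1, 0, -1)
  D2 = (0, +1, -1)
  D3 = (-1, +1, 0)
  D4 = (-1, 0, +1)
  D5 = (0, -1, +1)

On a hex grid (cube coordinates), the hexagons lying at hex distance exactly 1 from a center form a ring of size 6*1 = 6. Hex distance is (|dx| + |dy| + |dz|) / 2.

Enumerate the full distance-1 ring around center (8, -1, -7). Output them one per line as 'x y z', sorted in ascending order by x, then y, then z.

Answer: 7 -1 -6
7 0 -7
8 -2 -6
8 0 -8
9 -2 -7
9 -1 -8

Derivation:
Walk ring at distance 1 from (8, -1, -7):
Start at center + D4*1 = (7, -1, -6)
  hex 0: (7, -1, -6)
  hex 1: (8, -2, -6)
  hex 2: (9, -2, -7)
  hex 3: (9, -1, -8)
  hex 4: (8, 0, -8)
  hex 5: (7, 0, -7)
Sorted: 6 hexes.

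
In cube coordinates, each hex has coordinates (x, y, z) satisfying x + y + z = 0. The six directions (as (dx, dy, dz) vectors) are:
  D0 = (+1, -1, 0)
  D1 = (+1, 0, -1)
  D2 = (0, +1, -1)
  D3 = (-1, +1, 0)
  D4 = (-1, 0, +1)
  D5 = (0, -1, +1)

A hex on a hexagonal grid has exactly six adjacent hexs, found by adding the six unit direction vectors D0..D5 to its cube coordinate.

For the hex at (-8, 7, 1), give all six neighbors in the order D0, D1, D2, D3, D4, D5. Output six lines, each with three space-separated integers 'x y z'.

Center: (-8, 7, 1). Add each direction:
  D0: (-8, 7, 1) + (1, -1, 0) = (-7, 6, 1)
  D1: (-8, 7, 1) + (1, 0, -1) = (-7, 7, 0)
  D2: (-8, 7, 1) + (0, 1, -1) = (-8, 8, 0)
  D3: (-8, 7, 1) + (-1, 1, 0) = (-9, 8, 1)
  D4: (-8, 7, 1) + (-1, 0, 1) = (-9, 7, 2)
  D5: (-8, 7, 1) + (0, -1, 1) = (-8, 6, 2)

Answer: -7 6 1
-7 7 0
-8 8 0
-9 8 1
-9 7 2
-8 6 2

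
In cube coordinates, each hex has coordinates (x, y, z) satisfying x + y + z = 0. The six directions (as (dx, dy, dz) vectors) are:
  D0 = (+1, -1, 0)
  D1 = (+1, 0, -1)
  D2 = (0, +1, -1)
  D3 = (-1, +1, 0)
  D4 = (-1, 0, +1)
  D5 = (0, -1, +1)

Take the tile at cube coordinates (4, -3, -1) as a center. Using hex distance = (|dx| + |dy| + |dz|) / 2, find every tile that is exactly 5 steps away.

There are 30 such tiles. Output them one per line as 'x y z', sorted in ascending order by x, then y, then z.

Walk ring at distance 5 from (4, -3, -1):
Start at center + D4*5 = (-1, -3, 4)
  hex 0: (-1, -3, 4)
  hex 1: (0, -4, 4)
  hex 2: (1, -5, 4)
  hex 3: (2, -6, 4)
  hex 4: (3, -7, 4)
  hex 5: (4, -8, 4)
  hex 6: (5, -8, 3)
  hex 7: (6, -8, 2)
  hex 8: (7, -8, 1)
  hex 9: (8, -8, 0)
  hex 10: (9, -8, -1)
  hex 11: (9, -7, -2)
  hex 12: (9, -6, -3)
  hex 13: (9, -5, -4)
  hex 14: (9, -4, -5)
  hex 15: (9, -3, -6)
  hex 16: (8, -2, -6)
  hex 17: (7, -1, -6)
  hex 18: (6, 0, -6)
  hex 19: (5, 1, -6)
  hex 20: (4, 2, -6)
  hex 21: (3, 2, -5)
  hex 22: (2, 2, -4)
  hex 23: (1, 2, -3)
  hex 24: (0, 2, -2)
  hex 25: (-1, 2, -1)
  hex 26: (-1, 1, 0)
  hex 27: (-1, 0, 1)
  hex 28: (-1, -1, 2)
  hex 29: (-1, -2, 3)
Sorted: 30 hexes.

Answer: -1 -3 4
-1 -2 3
-1 -1 2
-1 0 1
-1 1 0
-1 2 -1
0 -4 4
0 2 -2
1 -5 4
1 2 -3
2 -6 4
2 2 -4
3 -7 4
3 2 -5
4 -8 4
4 2 -6
5 -8 3
5 1 -6
6 -8 2
6 0 -6
7 -8 1
7 -1 -6
8 -8 0
8 -2 -6
9 -8 -1
9 -7 -2
9 -6 -3
9 -5 -4
9 -4 -5
9 -3 -6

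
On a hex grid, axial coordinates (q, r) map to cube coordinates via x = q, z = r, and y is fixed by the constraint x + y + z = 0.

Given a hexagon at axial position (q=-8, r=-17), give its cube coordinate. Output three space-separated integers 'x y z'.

x = q = -8
z = r = -17
y = -x - z = -(-8) - (-17) = 25

Answer: -8 25 -17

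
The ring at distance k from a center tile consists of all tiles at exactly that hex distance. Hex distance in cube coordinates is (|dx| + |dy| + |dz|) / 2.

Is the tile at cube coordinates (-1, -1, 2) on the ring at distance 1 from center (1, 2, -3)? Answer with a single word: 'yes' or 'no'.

|px - cx| = |-1 - 1| = 2
|py - cy| = |-1 - 2| = 3
|pz - cz| = |2 - (-3)| = 5
distance = (2+3+5)/2 = 10/2 = 5
radius = 1; distance != radius -> no

Answer: no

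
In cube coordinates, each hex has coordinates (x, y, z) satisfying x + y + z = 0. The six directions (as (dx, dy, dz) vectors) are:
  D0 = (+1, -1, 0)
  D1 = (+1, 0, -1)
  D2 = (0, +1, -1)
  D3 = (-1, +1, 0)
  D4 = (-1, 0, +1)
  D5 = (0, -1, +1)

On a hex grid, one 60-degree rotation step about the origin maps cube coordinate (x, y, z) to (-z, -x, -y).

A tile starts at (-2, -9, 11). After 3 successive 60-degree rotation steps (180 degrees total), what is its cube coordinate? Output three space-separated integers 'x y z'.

Answer: 2 9 -11

Derivation:
Start: (-2, -9, 11)
Step 1: (-2, -9, 11) -> (-(11), -(-2), -(-9)) = (-11, 2, 9)
Step 2: (-11, 2, 9) -> (-(9), -(-11), -(2)) = (-9, 11, -2)
Step 3: (-9, 11, -2) -> (-(-2), -(-9), -(11)) = (2, 9, -11)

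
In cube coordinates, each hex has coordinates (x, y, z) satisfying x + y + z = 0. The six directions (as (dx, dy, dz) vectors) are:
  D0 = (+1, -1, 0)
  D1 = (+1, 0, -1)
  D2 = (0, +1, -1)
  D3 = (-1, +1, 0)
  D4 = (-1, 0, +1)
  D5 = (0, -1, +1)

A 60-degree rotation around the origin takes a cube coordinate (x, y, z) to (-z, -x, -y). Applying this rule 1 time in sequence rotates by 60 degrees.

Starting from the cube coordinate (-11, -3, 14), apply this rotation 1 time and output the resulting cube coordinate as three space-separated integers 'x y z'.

Start: (-11, -3, 14)
Step 1: (-11, -3, 14) -> (-(14), -(-11), -(-3)) = (-14, 11, 3)

Answer: -14 11 3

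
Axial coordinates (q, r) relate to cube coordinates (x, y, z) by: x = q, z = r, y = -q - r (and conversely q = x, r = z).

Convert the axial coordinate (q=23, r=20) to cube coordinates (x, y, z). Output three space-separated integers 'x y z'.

Answer: 23 -43 20

Derivation:
x = q = 23
z = r = 20
y = -x - z = -(23) - (20) = -43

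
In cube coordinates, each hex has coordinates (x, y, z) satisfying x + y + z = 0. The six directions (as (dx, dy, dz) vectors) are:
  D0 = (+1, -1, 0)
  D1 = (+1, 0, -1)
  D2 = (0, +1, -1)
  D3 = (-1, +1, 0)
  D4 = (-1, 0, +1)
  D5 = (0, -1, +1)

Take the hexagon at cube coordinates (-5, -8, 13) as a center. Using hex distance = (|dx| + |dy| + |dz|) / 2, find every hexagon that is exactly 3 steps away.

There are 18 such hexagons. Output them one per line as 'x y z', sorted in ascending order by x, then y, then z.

Answer: -8 -8 16
-8 -7 15
-8 -6 14
-8 -5 13
-7 -9 16
-7 -5 12
-6 -10 16
-6 -5 11
-5 -11 16
-5 -5 10
-4 -11 15
-4 -6 10
-3 -11 14
-3 -7 10
-2 -11 13
-2 -10 12
-2 -9 11
-2 -8 10

Derivation:
Walk ring at distance 3 from (-5, -8, 13):
Start at center + D4*3 = (-8, -8, 16)
  hex 0: (-8, -8, 16)
  hex 1: (-7, -9, 16)
  hex 2: (-6, -10, 16)
  hex 3: (-5, -11, 16)
  hex 4: (-4, -11, 15)
  hex 5: (-3, -11, 14)
  hex 6: (-2, -11, 13)
  hex 7: (-2, -10, 12)
  hex 8: (-2, -9, 11)
  hex 9: (-2, -8, 10)
  hex 10: (-3, -7, 10)
  hex 11: (-4, -6, 10)
  hex 12: (-5, -5, 10)
  hex 13: (-6, -5, 11)
  hex 14: (-7, -5, 12)
  hex 15: (-8, -5, 13)
  hex 16: (-8, -6, 14)
  hex 17: (-8, -7, 15)
Sorted: 18 hexes.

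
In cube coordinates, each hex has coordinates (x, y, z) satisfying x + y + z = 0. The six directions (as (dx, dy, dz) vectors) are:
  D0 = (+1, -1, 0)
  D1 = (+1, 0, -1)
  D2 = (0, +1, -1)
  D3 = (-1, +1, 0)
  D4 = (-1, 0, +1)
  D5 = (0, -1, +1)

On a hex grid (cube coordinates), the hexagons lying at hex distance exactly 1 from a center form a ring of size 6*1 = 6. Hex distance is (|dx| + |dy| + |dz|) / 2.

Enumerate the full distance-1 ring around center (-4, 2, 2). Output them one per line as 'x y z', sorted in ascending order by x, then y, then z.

Walk ring at distance 1 from (-4, 2, 2):
Start at center + D4*1 = (-5, 2, 3)
  hex 0: (-5, 2, 3)
  hex 1: (-4, 1, 3)
  hex 2: (-3, 1, 2)
  hex 3: (-3, 2, 1)
  hex 4: (-4, 3, 1)
  hex 5: (-5, 3, 2)
Sorted: 6 hexes.

Answer: -5 2 3
-5 3 2
-4 1 3
-4 3 1
-3 1 2
-3 2 1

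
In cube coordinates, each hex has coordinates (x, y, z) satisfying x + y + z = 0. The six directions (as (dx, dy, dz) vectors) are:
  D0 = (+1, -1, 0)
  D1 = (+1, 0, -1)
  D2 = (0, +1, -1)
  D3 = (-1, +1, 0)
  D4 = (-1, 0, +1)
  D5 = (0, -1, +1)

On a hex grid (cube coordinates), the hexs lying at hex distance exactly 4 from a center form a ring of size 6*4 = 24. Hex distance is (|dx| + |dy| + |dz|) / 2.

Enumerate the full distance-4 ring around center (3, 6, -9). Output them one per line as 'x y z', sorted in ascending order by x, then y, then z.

Walk ring at distance 4 from (3, 6, -9):
Start at center + D4*4 = (-1, 6, -5)
  hex 0: (-1, 6, -5)
  hex 1: (0, 5, -5)
  hex 2: (1, 4, -5)
  hex 3: (2, 3, -5)
  hex 4: (3, 2, -5)
  hex 5: (4, 2, -6)
  hex 6: (5, 2, -7)
  hex 7: (6, 2, -8)
  hex 8: (7, 2, -9)
  hex 9: (7, 3, -10)
  hex 10: (7, 4, -11)
  hex 11: (7, 5, -12)
  hex 12: (7, 6, -13)
  hex 13: (6, 7, -13)
  hex 14: (5, 8, -13)
  hex 15: (4, 9, -13)
  hex 16: (3, 10, -13)
  hex 17: (2, 10, -12)
  hex 18: (1, 10, -11)
  hex 19: (0, 10, -10)
  hex 20: (-1, 10, -9)
  hex 21: (-1, 9, -8)
  hex 22: (-1, 8, -7)
  hex 23: (-1, 7, -6)
Sorted: 24 hexes.

Answer: -1 6 -5
-1 7 -6
-1 8 -7
-1 9 -8
-1 10 -9
0 5 -5
0 10 -10
1 4 -5
1 10 -11
2 3 -5
2 10 -12
3 2 -5
3 10 -13
4 2 -6
4 9 -13
5 2 -7
5 8 -13
6 2 -8
6 7 -13
7 2 -9
7 3 -10
7 4 -11
7 5 -12
7 6 -13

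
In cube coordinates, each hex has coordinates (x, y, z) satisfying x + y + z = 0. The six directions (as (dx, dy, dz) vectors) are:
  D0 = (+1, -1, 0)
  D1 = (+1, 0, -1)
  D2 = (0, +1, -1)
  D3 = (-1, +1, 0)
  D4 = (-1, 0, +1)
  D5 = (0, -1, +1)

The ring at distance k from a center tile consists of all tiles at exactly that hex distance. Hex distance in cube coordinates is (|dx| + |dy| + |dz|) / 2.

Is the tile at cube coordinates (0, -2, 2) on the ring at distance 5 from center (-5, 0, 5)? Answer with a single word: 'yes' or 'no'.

Answer: yes

Derivation:
|px - cx| = |0 - (-5)| = 5
|py - cy| = |-2 - 0| = 2
|pz - cz| = |2 - 5| = 3
distance = (5+2+3)/2 = 10/2 = 5
radius = 5; distance == radius -> yes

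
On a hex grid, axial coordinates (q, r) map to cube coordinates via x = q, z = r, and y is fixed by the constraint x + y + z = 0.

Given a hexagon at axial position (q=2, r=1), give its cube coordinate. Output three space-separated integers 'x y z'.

Answer: 2 -3 1

Derivation:
x = q = 2
z = r = 1
y = -x - z = -(2) - (1) = -3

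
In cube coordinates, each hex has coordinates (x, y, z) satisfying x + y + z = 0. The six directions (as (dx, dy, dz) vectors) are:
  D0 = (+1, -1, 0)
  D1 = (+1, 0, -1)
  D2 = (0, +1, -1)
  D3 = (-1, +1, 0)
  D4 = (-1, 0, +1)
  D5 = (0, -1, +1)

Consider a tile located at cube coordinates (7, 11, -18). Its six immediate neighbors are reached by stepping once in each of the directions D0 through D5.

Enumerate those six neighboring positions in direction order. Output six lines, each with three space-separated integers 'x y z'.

Center: (7, 11, -18). Add each direction:
  D0: (7, 11, -18) + (1, -1, 0) = (8, 10, -18)
  D1: (7, 11, -18) + (1, 0, -1) = (8, 11, -19)
  D2: (7, 11, -18) + (0, 1, -1) = (7, 12, -19)
  D3: (7, 11, -18) + (-1, 1, 0) = (6, 12, -18)
  D4: (7, 11, -18) + (-1, 0, 1) = (6, 11, -17)
  D5: (7, 11, -18) + (0, -1, 1) = (7, 10, -17)

Answer: 8 10 -18
8 11 -19
7 12 -19
6 12 -18
6 11 -17
7 10 -17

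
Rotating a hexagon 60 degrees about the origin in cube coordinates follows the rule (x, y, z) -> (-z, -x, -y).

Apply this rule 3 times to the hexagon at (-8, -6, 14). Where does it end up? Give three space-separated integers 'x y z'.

Start: (-8, -6, 14)
Step 1: (-8, -6, 14) -> (-(14), -(-8), -(-6)) = (-14, 8, 6)
Step 2: (-14, 8, 6) -> (-(6), -(-14), -(8)) = (-6, 14, -8)
Step 3: (-6, 14, -8) -> (-(-8), -(-6), -(14)) = (8, 6, -14)

Answer: 8 6 -14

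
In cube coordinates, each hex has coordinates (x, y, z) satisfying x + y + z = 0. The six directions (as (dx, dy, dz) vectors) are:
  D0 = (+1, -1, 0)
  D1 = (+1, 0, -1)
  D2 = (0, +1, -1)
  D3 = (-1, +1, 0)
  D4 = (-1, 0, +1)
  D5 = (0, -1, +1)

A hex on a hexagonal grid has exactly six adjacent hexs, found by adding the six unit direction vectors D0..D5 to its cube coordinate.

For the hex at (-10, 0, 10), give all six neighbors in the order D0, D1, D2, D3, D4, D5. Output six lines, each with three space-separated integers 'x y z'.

Center: (-10, 0, 10). Add each direction:
  D0: (-10, 0, 10) + (1, -1, 0) = (-9, -1, 10)
  D1: (-10, 0, 10) + (1, 0, -1) = (-9, 0, 9)
  D2: (-10, 0, 10) + (0, 1, -1) = (-10, 1, 9)
  D3: (-10, 0, 10) + (-1, 1, 0) = (-11, 1, 10)
  D4: (-10, 0, 10) + (-1, 0, 1) = (-11, 0, 11)
  D5: (-10, 0, 10) + (0, -1, 1) = (-10, -1, 11)

Answer: -9 -1 10
-9 0 9
-10 1 9
-11 1 10
-11 0 11
-10 -1 11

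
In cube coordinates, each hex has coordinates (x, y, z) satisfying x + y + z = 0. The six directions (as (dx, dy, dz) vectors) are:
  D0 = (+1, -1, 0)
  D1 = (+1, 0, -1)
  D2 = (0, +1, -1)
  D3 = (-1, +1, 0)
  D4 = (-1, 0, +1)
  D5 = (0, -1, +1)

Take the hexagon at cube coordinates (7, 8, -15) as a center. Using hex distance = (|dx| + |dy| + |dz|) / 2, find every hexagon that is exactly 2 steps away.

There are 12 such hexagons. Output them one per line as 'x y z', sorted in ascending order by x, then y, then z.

Walk ring at distance 2 from (7, 8, -15):
Start at center + D4*2 = (5, 8, -13)
  hex 0: (5, 8, -13)
  hex 1: (6, 7, -13)
  hex 2: (7, 6, -13)
  hex 3: (8, 6, -14)
  hex 4: (9, 6, -15)
  hex 5: (9, 7, -16)
  hex 6: (9, 8, -17)
  hex 7: (8, 9, -17)
  hex 8: (7, 10, -17)
  hex 9: (6, 10, -16)
  hex 10: (5, 10, -15)
  hex 11: (5, 9, -14)
Sorted: 12 hexes.

Answer: 5 8 -13
5 9 -14
5 10 -15
6 7 -13
6 10 -16
7 6 -13
7 10 -17
8 6 -14
8 9 -17
9 6 -15
9 7 -16
9 8 -17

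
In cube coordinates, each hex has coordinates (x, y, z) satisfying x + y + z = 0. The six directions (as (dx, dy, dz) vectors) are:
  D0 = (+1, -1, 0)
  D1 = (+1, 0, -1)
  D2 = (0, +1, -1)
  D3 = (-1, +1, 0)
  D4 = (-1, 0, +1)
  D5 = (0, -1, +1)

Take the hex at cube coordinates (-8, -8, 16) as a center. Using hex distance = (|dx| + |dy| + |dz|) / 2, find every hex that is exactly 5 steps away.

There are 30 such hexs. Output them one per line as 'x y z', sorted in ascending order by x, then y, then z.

Walk ring at distance 5 from (-8, -8, 16):
Start at center + D4*5 = (-13, -8, 21)
  hex 0: (-13, -8, 21)
  hex 1: (-12, -9, 21)
  hex 2: (-11, -10, 21)
  hex 3: (-10, -11, 21)
  hex 4: (-9, -12, 21)
  hex 5: (-8, -13, 21)
  hex 6: (-7, -13, 20)
  hex 7: (-6, -13, 19)
  hex 8: (-5, -13, 18)
  hex 9: (-4, -13, 17)
  hex 10: (-3, -13, 16)
  hex 11: (-3, -12, 15)
  hex 12: (-3, -11, 14)
  hex 13: (-3, -10, 13)
  hex 14: (-3, -9, 12)
  hex 15: (-3, -8, 11)
  hex 16: (-4, -7, 11)
  hex 17: (-5, -6, 11)
  hex 18: (-6, -5, 11)
  hex 19: (-7, -4, 11)
  hex 20: (-8, -3, 11)
  hex 21: (-9, -3, 12)
  hex 22: (-10, -3, 13)
  hex 23: (-11, -3, 14)
  hex 24: (-12, -3, 15)
  hex 25: (-13, -3, 16)
  hex 26: (-13, -4, 17)
  hex 27: (-13, -5, 18)
  hex 28: (-13, -6, 19)
  hex 29: (-13, -7, 20)
Sorted: 30 hexes.

Answer: -13 -8 21
-13 -7 20
-13 -6 19
-13 -5 18
-13 -4 17
-13 -3 16
-12 -9 21
-12 -3 15
-11 -10 21
-11 -3 14
-10 -11 21
-10 -3 13
-9 -12 21
-9 -3 12
-8 -13 21
-8 -3 11
-7 -13 20
-7 -4 11
-6 -13 19
-6 -5 11
-5 -13 18
-5 -6 11
-4 -13 17
-4 -7 11
-3 -13 16
-3 -12 15
-3 -11 14
-3 -10 13
-3 -9 12
-3 -8 11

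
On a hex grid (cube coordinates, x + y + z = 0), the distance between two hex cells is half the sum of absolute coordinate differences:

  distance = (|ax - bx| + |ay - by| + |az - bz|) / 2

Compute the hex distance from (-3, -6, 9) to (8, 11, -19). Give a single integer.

|ax - bx| = |-3 - 8| = 11
|ay - by| = |-6 - 11| = 17
|az - bz| = |9 - (-19)| = 28
distance = (11 + 17 + 28) / 2 = 56 / 2 = 28

Answer: 28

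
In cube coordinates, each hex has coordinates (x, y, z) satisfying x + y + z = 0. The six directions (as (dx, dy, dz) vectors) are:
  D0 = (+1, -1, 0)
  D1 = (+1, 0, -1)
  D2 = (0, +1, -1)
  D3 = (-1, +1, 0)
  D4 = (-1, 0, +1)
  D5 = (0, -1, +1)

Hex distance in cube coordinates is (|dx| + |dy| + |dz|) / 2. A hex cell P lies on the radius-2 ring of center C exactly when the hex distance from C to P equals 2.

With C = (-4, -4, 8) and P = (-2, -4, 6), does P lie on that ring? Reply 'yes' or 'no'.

Answer: yes

Derivation:
|px - cx| = |-2 - (-4)| = 2
|py - cy| = |-4 - (-4)| = 0
|pz - cz| = |6 - 8| = 2
distance = (2+0+2)/2 = 4/2 = 2
radius = 2; distance == radius -> yes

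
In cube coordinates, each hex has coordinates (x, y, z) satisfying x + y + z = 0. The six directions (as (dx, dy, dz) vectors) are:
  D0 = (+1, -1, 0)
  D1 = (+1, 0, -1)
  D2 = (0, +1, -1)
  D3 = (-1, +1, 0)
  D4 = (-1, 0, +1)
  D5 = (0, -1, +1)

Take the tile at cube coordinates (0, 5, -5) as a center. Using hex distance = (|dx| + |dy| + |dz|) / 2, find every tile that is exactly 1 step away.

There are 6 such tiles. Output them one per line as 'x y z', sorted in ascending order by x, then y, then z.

Answer: -1 5 -4
-1 6 -5
0 4 -4
0 6 -6
1 4 -5
1 5 -6

Derivation:
Walk ring at distance 1 from (0, 5, -5):
Start at center + D4*1 = (-1, 5, -4)
  hex 0: (-1, 5, -4)
  hex 1: (0, 4, -4)
  hex 2: (1, 4, -5)
  hex 3: (1, 5, -6)
  hex 4: (0, 6, -6)
  hex 5: (-1, 6, -5)
Sorted: 6 hexes.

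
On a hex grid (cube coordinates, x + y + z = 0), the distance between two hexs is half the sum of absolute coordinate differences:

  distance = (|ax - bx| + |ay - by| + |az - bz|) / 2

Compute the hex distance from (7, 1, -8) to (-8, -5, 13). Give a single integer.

Answer: 21

Derivation:
|ax - bx| = |7 - (-8)| = 15
|ay - by| = |1 - (-5)| = 6
|az - bz| = |-8 - 13| = 21
distance = (15 + 6 + 21) / 2 = 42 / 2 = 21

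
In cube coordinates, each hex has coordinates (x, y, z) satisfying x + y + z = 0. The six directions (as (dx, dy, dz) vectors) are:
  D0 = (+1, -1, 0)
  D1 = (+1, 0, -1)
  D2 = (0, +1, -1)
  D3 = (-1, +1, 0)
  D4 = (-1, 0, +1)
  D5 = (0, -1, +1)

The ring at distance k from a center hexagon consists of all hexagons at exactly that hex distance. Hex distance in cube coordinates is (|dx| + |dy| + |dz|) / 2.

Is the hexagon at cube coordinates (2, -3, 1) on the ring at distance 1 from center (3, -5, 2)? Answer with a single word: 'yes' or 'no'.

|px - cx| = |2 - 3| = 1
|py - cy| = |-3 - (-5)| = 2
|pz - cz| = |1 - 2| = 1
distance = (1+2+1)/2 = 4/2 = 2
radius = 1; distance != radius -> no

Answer: no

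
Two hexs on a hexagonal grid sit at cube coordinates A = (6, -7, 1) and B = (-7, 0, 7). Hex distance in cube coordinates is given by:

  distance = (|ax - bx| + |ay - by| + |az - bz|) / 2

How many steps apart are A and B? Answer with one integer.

Answer: 13

Derivation:
|ax - bx| = |6 - (-7)| = 13
|ay - by| = |-7 - 0| = 7
|az - bz| = |1 - 7| = 6
distance = (13 + 7 + 6) / 2 = 26 / 2 = 13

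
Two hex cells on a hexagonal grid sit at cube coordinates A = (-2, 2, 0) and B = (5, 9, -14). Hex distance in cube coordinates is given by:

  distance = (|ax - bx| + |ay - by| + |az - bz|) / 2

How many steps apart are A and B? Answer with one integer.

Answer: 14

Derivation:
|ax - bx| = |-2 - 5| = 7
|ay - by| = |2 - 9| = 7
|az - bz| = |0 - (-14)| = 14
distance = (7 + 7 + 14) / 2 = 28 / 2 = 14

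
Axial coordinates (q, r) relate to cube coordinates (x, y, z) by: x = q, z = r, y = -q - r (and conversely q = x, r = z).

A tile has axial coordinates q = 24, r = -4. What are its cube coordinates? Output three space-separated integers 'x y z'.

x = q = 24
z = r = -4
y = -x - z = -(24) - (-4) = -20

Answer: 24 -20 -4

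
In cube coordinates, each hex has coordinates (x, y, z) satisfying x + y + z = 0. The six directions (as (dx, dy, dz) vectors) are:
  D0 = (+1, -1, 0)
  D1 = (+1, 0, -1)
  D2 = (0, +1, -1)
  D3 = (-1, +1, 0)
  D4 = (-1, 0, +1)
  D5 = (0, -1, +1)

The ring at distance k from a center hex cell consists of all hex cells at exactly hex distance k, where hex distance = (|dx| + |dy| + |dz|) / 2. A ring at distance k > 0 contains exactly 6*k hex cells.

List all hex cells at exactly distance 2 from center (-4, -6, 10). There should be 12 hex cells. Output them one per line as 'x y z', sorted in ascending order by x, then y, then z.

Answer: -6 -6 12
-6 -5 11
-6 -4 10
-5 -7 12
-5 -4 9
-4 -8 12
-4 -4 8
-3 -8 11
-3 -5 8
-2 -8 10
-2 -7 9
-2 -6 8

Derivation:
Walk ring at distance 2 from (-4, -6, 10):
Start at center + D4*2 = (-6, -6, 12)
  hex 0: (-6, -6, 12)
  hex 1: (-5, -7, 12)
  hex 2: (-4, -8, 12)
  hex 3: (-3, -8, 11)
  hex 4: (-2, -8, 10)
  hex 5: (-2, -7, 9)
  hex 6: (-2, -6, 8)
  hex 7: (-3, -5, 8)
  hex 8: (-4, -4, 8)
  hex 9: (-5, -4, 9)
  hex 10: (-6, -4, 10)
  hex 11: (-6, -5, 11)
Sorted: 12 hexes.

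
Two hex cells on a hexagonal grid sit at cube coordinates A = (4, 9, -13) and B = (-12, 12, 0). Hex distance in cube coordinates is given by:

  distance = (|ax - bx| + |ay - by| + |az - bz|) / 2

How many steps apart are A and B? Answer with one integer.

Answer: 16

Derivation:
|ax - bx| = |4 - (-12)| = 16
|ay - by| = |9 - 12| = 3
|az - bz| = |-13 - 0| = 13
distance = (16 + 3 + 13) / 2 = 32 / 2 = 16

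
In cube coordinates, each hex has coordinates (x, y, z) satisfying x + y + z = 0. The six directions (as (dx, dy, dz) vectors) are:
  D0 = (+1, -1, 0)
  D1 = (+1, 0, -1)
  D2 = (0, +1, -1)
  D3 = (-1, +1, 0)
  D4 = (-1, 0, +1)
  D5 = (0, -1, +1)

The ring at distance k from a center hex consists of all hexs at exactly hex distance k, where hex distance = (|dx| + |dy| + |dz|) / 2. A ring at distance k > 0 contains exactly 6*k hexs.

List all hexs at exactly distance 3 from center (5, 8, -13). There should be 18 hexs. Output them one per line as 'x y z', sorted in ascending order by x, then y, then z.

Walk ring at distance 3 from (5, 8, -13):
Start at center + D4*3 = (2, 8, -10)
  hex 0: (2, 8, -10)
  hex 1: (3, 7, -10)
  hex 2: (4, 6, -10)
  hex 3: (5, 5, -10)
  hex 4: (6, 5, -11)
  hex 5: (7, 5, -12)
  hex 6: (8, 5, -13)
  hex 7: (8, 6, -14)
  hex 8: (8, 7, -15)
  hex 9: (8, 8, -16)
  hex 10: (7, 9, -16)
  hex 11: (6, 10, -16)
  hex 12: (5, 11, -16)
  hex 13: (4, 11, -15)
  hex 14: (3, 11, -14)
  hex 15: (2, 11, -13)
  hex 16: (2, 10, -12)
  hex 17: (2, 9, -11)
Sorted: 18 hexes.

Answer: 2 8 -10
2 9 -11
2 10 -12
2 11 -13
3 7 -10
3 11 -14
4 6 -10
4 11 -15
5 5 -10
5 11 -16
6 5 -11
6 10 -16
7 5 -12
7 9 -16
8 5 -13
8 6 -14
8 7 -15
8 8 -16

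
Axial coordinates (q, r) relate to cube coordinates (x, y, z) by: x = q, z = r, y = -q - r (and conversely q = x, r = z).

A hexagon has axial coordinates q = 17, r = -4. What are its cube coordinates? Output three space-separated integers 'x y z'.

x = q = 17
z = r = -4
y = -x - z = -(17) - (-4) = -13

Answer: 17 -13 -4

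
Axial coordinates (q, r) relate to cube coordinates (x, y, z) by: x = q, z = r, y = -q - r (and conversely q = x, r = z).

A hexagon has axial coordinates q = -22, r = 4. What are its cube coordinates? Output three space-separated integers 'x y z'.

Answer: -22 18 4

Derivation:
x = q = -22
z = r = 4
y = -x - z = -(-22) - (4) = 18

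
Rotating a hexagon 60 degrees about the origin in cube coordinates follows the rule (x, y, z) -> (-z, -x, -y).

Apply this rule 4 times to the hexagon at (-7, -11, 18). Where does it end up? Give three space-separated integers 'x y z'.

Start: (-7, -11, 18)
Step 1: (-7, -11, 18) -> (-(18), -(-7), -(-11)) = (-18, 7, 11)
Step 2: (-18, 7, 11) -> (-(11), -(-18), -(7)) = (-11, 18, -7)
Step 3: (-11, 18, -7) -> (-(-7), -(-11), -(18)) = (7, 11, -18)
Step 4: (7, 11, -18) -> (-(-18), -(7), -(11)) = (18, -7, -11)

Answer: 18 -7 -11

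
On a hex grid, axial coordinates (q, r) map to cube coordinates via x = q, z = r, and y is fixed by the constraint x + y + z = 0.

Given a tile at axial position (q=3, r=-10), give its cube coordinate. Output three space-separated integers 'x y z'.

x = q = 3
z = r = -10
y = -x - z = -(3) - (-10) = 7

Answer: 3 7 -10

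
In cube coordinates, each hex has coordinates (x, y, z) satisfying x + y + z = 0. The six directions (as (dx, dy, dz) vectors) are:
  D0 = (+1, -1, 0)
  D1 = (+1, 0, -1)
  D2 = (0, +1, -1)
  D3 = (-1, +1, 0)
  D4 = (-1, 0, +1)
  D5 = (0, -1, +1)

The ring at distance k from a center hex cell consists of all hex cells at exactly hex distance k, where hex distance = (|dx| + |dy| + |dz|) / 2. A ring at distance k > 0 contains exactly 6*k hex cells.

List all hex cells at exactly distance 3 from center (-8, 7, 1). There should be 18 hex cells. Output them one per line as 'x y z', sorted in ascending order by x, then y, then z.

Answer: -11 7 4
-11 8 3
-11 9 2
-11 10 1
-10 6 4
-10 10 0
-9 5 4
-9 10 -1
-8 4 4
-8 10 -2
-7 4 3
-7 9 -2
-6 4 2
-6 8 -2
-5 4 1
-5 5 0
-5 6 -1
-5 7 -2

Derivation:
Walk ring at distance 3 from (-8, 7, 1):
Start at center + D4*3 = (-11, 7, 4)
  hex 0: (-11, 7, 4)
  hex 1: (-10, 6, 4)
  hex 2: (-9, 5, 4)
  hex 3: (-8, 4, 4)
  hex 4: (-7, 4, 3)
  hex 5: (-6, 4, 2)
  hex 6: (-5, 4, 1)
  hex 7: (-5, 5, 0)
  hex 8: (-5, 6, -1)
  hex 9: (-5, 7, -2)
  hex 10: (-6, 8, -2)
  hex 11: (-7, 9, -2)
  hex 12: (-8, 10, -2)
  hex 13: (-9, 10, -1)
  hex 14: (-10, 10, 0)
  hex 15: (-11, 10, 1)
  hex 16: (-11, 9, 2)
  hex 17: (-11, 8, 3)
Sorted: 18 hexes.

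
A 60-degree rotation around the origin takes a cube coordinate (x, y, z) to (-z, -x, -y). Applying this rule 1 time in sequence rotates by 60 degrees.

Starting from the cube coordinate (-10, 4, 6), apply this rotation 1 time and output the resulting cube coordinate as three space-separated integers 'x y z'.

Start: (-10, 4, 6)
Step 1: (-10, 4, 6) -> (-(6), -(-10), -(4)) = (-6, 10, -4)

Answer: -6 10 -4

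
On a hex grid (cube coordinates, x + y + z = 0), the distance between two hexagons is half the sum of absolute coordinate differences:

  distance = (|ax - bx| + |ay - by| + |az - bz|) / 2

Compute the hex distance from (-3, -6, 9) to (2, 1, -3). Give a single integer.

Answer: 12

Derivation:
|ax - bx| = |-3 - 2| = 5
|ay - by| = |-6 - 1| = 7
|az - bz| = |9 - (-3)| = 12
distance = (5 + 7 + 12) / 2 = 24 / 2 = 12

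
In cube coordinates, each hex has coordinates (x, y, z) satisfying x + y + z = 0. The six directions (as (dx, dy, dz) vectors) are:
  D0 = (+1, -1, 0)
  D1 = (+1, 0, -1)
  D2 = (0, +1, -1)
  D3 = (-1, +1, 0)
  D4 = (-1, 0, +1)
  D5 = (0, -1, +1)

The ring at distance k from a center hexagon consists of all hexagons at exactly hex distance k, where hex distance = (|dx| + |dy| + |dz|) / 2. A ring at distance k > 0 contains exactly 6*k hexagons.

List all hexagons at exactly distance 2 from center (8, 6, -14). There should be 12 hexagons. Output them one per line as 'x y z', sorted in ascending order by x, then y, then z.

Answer: 6 6 -12
6 7 -13
6 8 -14
7 5 -12
7 8 -15
8 4 -12
8 8 -16
9 4 -13
9 7 -16
10 4 -14
10 5 -15
10 6 -16

Derivation:
Walk ring at distance 2 from (8, 6, -14):
Start at center + D4*2 = (6, 6, -12)
  hex 0: (6, 6, -12)
  hex 1: (7, 5, -12)
  hex 2: (8, 4, -12)
  hex 3: (9, 4, -13)
  hex 4: (10, 4, -14)
  hex 5: (10, 5, -15)
  hex 6: (10, 6, -16)
  hex 7: (9, 7, -16)
  hex 8: (8, 8, -16)
  hex 9: (7, 8, -15)
  hex 10: (6, 8, -14)
  hex 11: (6, 7, -13)
Sorted: 12 hexes.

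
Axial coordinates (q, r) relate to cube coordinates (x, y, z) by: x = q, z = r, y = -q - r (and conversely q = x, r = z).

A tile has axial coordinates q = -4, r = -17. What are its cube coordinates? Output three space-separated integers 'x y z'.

x = q = -4
z = r = -17
y = -x - z = -(-4) - (-17) = 21

Answer: -4 21 -17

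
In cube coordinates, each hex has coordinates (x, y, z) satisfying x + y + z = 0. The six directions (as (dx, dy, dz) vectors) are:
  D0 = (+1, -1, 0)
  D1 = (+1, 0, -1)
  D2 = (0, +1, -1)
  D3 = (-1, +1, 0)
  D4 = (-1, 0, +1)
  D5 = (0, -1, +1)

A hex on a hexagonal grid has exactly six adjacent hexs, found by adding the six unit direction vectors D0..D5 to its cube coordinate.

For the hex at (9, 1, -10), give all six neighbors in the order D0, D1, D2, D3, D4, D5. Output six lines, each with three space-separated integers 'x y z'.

Center: (9, 1, -10). Add each direction:
  D0: (9, 1, -10) + (1, -1, 0) = (10, 0, -10)
  D1: (9, 1, -10) + (1, 0, -1) = (10, 1, -11)
  D2: (9, 1, -10) + (0, 1, -1) = (9, 2, -11)
  D3: (9, 1, -10) + (-1, 1, 0) = (8, 2, -10)
  D4: (9, 1, -10) + (-1, 0, 1) = (8, 1, -9)
  D5: (9, 1, -10) + (0, -1, 1) = (9, 0, -9)

Answer: 10 0 -10
10 1 -11
9 2 -11
8 2 -10
8 1 -9
9 0 -9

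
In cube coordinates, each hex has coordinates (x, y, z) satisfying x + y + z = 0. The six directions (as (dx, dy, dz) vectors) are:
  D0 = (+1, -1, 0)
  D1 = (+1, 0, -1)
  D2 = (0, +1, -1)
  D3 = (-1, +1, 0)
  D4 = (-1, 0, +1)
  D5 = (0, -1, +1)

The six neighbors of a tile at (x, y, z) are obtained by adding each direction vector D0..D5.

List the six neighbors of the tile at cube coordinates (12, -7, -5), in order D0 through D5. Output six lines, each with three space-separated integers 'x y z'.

Answer: 13 -8 -5
13 -7 -6
12 -6 -6
11 -6 -5
11 -7 -4
12 -8 -4

Derivation:
Center: (12, -7, -5). Add each direction:
  D0: (12, -7, -5) + (1, -1, 0) = (13, -8, -5)
  D1: (12, -7, -5) + (1, 0, -1) = (13, -7, -6)
  D2: (12, -7, -5) + (0, 1, -1) = (12, -6, -6)
  D3: (12, -7, -5) + (-1, 1, 0) = (11, -6, -5)
  D4: (12, -7, -5) + (-1, 0, 1) = (11, -7, -4)
  D5: (12, -7, -5) + (0, -1, 1) = (12, -8, -4)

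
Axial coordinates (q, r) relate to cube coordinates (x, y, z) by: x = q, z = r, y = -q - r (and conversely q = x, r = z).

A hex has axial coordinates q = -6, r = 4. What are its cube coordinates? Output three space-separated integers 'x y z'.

Answer: -6 2 4

Derivation:
x = q = -6
z = r = 4
y = -x - z = -(-6) - (4) = 2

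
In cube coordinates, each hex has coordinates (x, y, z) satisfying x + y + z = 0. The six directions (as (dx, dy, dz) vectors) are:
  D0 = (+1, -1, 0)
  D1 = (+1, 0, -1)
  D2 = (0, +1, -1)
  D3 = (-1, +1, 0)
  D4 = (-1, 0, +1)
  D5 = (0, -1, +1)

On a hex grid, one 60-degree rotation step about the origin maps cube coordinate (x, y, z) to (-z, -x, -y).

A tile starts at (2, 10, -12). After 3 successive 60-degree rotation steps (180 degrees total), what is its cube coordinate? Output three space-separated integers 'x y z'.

Answer: -2 -10 12

Derivation:
Start: (2, 10, -12)
Step 1: (2, 10, -12) -> (-(-12), -(2), -(10)) = (12, -2, -10)
Step 2: (12, -2, -10) -> (-(-10), -(12), -(-2)) = (10, -12, 2)
Step 3: (10, -12, 2) -> (-(2), -(10), -(-12)) = (-2, -10, 12)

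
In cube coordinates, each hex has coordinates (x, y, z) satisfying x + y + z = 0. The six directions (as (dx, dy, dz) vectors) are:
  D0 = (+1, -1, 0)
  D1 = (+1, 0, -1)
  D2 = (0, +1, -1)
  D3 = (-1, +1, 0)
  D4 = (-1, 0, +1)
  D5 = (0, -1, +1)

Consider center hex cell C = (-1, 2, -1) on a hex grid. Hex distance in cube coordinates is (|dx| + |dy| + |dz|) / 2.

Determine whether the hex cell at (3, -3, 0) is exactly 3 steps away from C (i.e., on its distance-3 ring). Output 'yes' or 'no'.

|px - cx| = |3 - (-1)| = 4
|py - cy| = |-3 - 2| = 5
|pz - cz| = |0 - (-1)| = 1
distance = (4+5+1)/2 = 10/2 = 5
radius = 3; distance != radius -> no

Answer: no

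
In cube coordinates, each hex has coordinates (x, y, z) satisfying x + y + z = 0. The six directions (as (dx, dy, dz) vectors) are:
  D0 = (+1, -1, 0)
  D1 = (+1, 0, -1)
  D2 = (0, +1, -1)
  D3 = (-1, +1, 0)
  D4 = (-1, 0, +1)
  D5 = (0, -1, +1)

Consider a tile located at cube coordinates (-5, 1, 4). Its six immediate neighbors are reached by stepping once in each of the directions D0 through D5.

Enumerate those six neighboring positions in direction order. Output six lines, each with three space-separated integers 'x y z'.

Answer: -4 0 4
-4 1 3
-5 2 3
-6 2 4
-6 1 5
-5 0 5

Derivation:
Center: (-5, 1, 4). Add each direction:
  D0: (-5, 1, 4) + (1, -1, 0) = (-4, 0, 4)
  D1: (-5, 1, 4) + (1, 0, -1) = (-4, 1, 3)
  D2: (-5, 1, 4) + (0, 1, -1) = (-5, 2, 3)
  D3: (-5, 1, 4) + (-1, 1, 0) = (-6, 2, 4)
  D4: (-5, 1, 4) + (-1, 0, 1) = (-6, 1, 5)
  D5: (-5, 1, 4) + (0, -1, 1) = (-5, 0, 5)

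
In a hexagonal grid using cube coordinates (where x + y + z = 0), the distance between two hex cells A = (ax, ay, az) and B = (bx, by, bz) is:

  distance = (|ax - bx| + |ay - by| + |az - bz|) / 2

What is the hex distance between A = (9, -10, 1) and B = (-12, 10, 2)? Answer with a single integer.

|ax - bx| = |9 - (-12)| = 21
|ay - by| = |-10 - 10| = 20
|az - bz| = |1 - 2| = 1
distance = (21 + 20 + 1) / 2 = 42 / 2 = 21

Answer: 21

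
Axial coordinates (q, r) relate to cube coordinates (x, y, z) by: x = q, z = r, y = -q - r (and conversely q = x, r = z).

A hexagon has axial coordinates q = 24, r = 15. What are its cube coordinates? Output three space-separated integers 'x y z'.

Answer: 24 -39 15

Derivation:
x = q = 24
z = r = 15
y = -x - z = -(24) - (15) = -39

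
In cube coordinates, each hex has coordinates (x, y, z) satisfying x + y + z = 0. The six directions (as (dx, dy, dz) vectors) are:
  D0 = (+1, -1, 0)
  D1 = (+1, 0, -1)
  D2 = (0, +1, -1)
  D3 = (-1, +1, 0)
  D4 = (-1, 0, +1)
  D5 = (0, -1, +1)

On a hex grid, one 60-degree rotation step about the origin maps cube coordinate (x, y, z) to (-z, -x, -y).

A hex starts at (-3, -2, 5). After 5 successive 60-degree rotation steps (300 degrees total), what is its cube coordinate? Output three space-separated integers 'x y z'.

Start: (-3, -2, 5)
Step 1: (-3, -2, 5) -> (-(5), -(-3), -(-2)) = (-5, 3, 2)
Step 2: (-5, 3, 2) -> (-(2), -(-5), -(3)) = (-2, 5, -3)
Step 3: (-2, 5, -3) -> (-(-3), -(-2), -(5)) = (3, 2, -5)
Step 4: (3, 2, -5) -> (-(-5), -(3), -(2)) = (5, -3, -2)
Step 5: (5, -3, -2) -> (-(-2), -(5), -(-3)) = (2, -5, 3)

Answer: 2 -5 3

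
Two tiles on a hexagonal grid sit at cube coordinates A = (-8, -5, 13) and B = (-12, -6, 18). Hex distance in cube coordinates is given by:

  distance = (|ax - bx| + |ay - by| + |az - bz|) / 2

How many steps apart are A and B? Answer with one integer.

|ax - bx| = |-8 - (-12)| = 4
|ay - by| = |-5 - (-6)| = 1
|az - bz| = |13 - 18| = 5
distance = (4 + 1 + 5) / 2 = 10 / 2 = 5

Answer: 5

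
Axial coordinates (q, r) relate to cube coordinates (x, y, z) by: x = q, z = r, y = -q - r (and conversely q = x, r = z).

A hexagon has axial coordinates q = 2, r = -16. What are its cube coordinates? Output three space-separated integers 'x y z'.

x = q = 2
z = r = -16
y = -x - z = -(2) - (-16) = 14

Answer: 2 14 -16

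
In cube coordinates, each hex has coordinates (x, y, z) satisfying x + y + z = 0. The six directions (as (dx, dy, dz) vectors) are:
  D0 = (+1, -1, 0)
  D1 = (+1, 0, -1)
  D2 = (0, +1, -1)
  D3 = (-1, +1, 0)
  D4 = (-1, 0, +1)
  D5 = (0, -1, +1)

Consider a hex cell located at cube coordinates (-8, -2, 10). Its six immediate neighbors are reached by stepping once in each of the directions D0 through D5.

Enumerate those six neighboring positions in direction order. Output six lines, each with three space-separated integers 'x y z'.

Center: (-8, -2, 10). Add each direction:
  D0: (-8, -2, 10) + (1, -1, 0) = (-7, -3, 10)
  D1: (-8, -2, 10) + (1, 0, -1) = (-7, -2, 9)
  D2: (-8, -2, 10) + (0, 1, -1) = (-8, -1, 9)
  D3: (-8, -2, 10) + (-1, 1, 0) = (-9, -1, 10)
  D4: (-8, -2, 10) + (-1, 0, 1) = (-9, -2, 11)
  D5: (-8, -2, 10) + (0, -1, 1) = (-8, -3, 11)

Answer: -7 -3 10
-7 -2 9
-8 -1 9
-9 -1 10
-9 -2 11
-8 -3 11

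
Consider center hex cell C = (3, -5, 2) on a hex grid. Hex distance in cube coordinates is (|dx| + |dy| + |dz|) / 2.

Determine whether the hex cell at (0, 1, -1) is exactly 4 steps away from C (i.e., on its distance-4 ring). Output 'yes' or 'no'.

|px - cx| = |0 - 3| = 3
|py - cy| = |1 - (-5)| = 6
|pz - cz| = |-1 - 2| = 3
distance = (3+6+3)/2 = 12/2 = 6
radius = 4; distance != radius -> no

Answer: no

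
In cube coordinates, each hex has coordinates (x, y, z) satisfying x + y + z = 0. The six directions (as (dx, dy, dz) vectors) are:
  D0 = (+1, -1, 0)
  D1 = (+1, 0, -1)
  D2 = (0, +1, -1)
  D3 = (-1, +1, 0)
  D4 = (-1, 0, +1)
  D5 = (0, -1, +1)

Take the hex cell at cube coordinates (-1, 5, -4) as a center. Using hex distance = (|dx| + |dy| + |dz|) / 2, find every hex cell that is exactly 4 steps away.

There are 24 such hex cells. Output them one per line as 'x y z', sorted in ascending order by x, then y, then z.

Walk ring at distance 4 from (-1, 5, -4):
Start at center + D4*4 = (-5, 5, 0)
  hex 0: (-5, 5, 0)
  hex 1: (-4, 4, 0)
  hex 2: (-3, 3, 0)
  hex 3: (-2, 2, 0)
  hex 4: (-1, 1, 0)
  hex 5: (0, 1, -1)
  hex 6: (1, 1, -2)
  hex 7: (2, 1, -3)
  hex 8: (3, 1, -4)
  hex 9: (3, 2, -5)
  hex 10: (3, 3, -6)
  hex 11: (3, 4, -7)
  hex 12: (3, 5, -8)
  hex 13: (2, 6, -8)
  hex 14: (1, 7, -8)
  hex 15: (0, 8, -8)
  hex 16: (-1, 9, -8)
  hex 17: (-2, 9, -7)
  hex 18: (-3, 9, -6)
  hex 19: (-4, 9, -5)
  hex 20: (-5, 9, -4)
  hex 21: (-5, 8, -3)
  hex 22: (-5, 7, -2)
  hex 23: (-5, 6, -1)
Sorted: 24 hexes.

Answer: -5 5 0
-5 6 -1
-5 7 -2
-5 8 -3
-5 9 -4
-4 4 0
-4 9 -5
-3 3 0
-3 9 -6
-2 2 0
-2 9 -7
-1 1 0
-1 9 -8
0 1 -1
0 8 -8
1 1 -2
1 7 -8
2 1 -3
2 6 -8
3 1 -4
3 2 -5
3 3 -6
3 4 -7
3 5 -8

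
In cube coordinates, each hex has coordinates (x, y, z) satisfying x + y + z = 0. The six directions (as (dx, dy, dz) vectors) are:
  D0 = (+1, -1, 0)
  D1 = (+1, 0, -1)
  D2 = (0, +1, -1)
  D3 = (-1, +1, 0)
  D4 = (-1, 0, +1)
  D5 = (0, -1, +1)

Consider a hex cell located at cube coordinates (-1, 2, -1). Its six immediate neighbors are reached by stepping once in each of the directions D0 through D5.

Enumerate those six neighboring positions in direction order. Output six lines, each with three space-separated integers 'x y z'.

Center: (-1, 2, -1). Add each direction:
  D0: (-1, 2, -1) + (1, -1, 0) = (0, 1, -1)
  D1: (-1, 2, -1) + (1, 0, -1) = (0, 2, -2)
  D2: (-1, 2, -1) + (0, 1, -1) = (-1, 3, -2)
  D3: (-1, 2, -1) + (-1, 1, 0) = (-2, 3, -1)
  D4: (-1, 2, -1) + (-1, 0, 1) = (-2, 2, 0)
  D5: (-1, 2, -1) + (0, -1, 1) = (-1, 1, 0)

Answer: 0 1 -1
0 2 -2
-1 3 -2
-2 3 -1
-2 2 0
-1 1 0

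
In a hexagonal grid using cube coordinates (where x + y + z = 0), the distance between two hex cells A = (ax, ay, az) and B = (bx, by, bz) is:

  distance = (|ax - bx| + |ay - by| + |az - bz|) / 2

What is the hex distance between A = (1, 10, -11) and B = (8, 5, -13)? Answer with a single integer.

Answer: 7

Derivation:
|ax - bx| = |1 - 8| = 7
|ay - by| = |10 - 5| = 5
|az - bz| = |-11 - (-13)| = 2
distance = (7 + 5 + 2) / 2 = 14 / 2 = 7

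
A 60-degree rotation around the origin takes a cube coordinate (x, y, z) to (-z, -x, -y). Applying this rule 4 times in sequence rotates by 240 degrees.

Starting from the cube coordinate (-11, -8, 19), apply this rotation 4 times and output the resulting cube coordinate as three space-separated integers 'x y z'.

Answer: 19 -11 -8

Derivation:
Start: (-11, -8, 19)
Step 1: (-11, -8, 19) -> (-(19), -(-11), -(-8)) = (-19, 11, 8)
Step 2: (-19, 11, 8) -> (-(8), -(-19), -(11)) = (-8, 19, -11)
Step 3: (-8, 19, -11) -> (-(-11), -(-8), -(19)) = (11, 8, -19)
Step 4: (11, 8, -19) -> (-(-19), -(11), -(8)) = (19, -11, -8)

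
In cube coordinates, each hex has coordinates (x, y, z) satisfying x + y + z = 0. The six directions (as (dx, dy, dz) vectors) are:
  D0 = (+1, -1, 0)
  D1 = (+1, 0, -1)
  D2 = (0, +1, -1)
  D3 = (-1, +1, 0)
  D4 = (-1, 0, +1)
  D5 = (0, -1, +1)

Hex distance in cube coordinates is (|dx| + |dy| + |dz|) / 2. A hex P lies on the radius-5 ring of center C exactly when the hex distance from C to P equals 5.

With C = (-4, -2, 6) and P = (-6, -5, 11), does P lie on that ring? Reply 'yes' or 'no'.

|px - cx| = |-6 - (-4)| = 2
|py - cy| = |-5 - (-2)| = 3
|pz - cz| = |11 - 6| = 5
distance = (2+3+5)/2 = 10/2 = 5
radius = 5; distance == radius -> yes

Answer: yes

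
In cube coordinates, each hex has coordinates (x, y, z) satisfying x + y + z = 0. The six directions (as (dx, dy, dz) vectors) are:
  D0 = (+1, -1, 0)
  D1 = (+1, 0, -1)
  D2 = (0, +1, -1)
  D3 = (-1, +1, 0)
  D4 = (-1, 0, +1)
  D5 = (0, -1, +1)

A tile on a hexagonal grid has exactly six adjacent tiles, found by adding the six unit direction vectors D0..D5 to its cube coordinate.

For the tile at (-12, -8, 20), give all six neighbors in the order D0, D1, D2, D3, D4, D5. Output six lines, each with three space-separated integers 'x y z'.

Center: (-12, -8, 20). Add each direction:
  D0: (-12, -8, 20) + (1, -1, 0) = (-11, -9, 20)
  D1: (-12, -8, 20) + (1, 0, -1) = (-11, -8, 19)
  D2: (-12, -8, 20) + (0, 1, -1) = (-12, -7, 19)
  D3: (-12, -8, 20) + (-1, 1, 0) = (-13, -7, 20)
  D4: (-12, -8, 20) + (-1, 0, 1) = (-13, -8, 21)
  D5: (-12, -8, 20) + (0, -1, 1) = (-12, -9, 21)

Answer: -11 -9 20
-11 -8 19
-12 -7 19
-13 -7 20
-13 -8 21
-12 -9 21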